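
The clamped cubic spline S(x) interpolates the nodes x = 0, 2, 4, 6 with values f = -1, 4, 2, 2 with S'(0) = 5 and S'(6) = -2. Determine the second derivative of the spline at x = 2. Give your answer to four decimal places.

-2.6333

Put σ_i = S'' at the i-th knot. Here h = (2, 2, 2) and Δ = (5/2, -1, 0), so the interior equations h_(i-1)·σ_(i-1) + 2(h_(i-1)+h_i)·σ_i + h_i·σ_(i+1) = 6(Δ_i − Δ_(i-1)) read
  2·σ_0 + 8·σ_1 + 2·σ_2 = 6(Δ_1 - Δ_0) = -21
  2·σ_1 + 8·σ_2 + 2·σ_3 = 6(Δ_2 - Δ_1) = 6
Clamped end conditions give two more equations: 2h_0·σ_0 + h_0·σ_1 = 6(Δ_0 - S'(0)) = -15 and h_2·σ_2 + 2h_2·σ_3 = 6(S'(6) - Δ_2) = -12.
Hence σ_0 = -73/30, σ_1 = -79/30, σ_2 = 37/15, σ_3 = -127/30.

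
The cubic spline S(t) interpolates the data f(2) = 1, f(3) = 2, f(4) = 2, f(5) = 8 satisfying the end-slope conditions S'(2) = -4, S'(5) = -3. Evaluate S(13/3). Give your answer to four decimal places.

Put σ_i = S'' at the i-th knot. Here h = (1, 1, 1) and Δ = (1, 0, 6), so the interior equations h_(i-1)·σ_(i-1) + 2(h_(i-1)+h_i)·σ_i + h_i·σ_(i+1) = 6(Δ_i − Δ_(i-1)) read
  1·σ_0 + 4·σ_1 + 1·σ_2 = 6(Δ_1 - Δ_0) = -6
  1·σ_1 + 4·σ_2 + 1·σ_3 = 6(Δ_2 - Δ_1) = 36
Clamped end conditions give two more equations: 2h_0·σ_0 + h_0·σ_1 = 6(Δ_0 - S'(2)) = 30 and h_2·σ_2 + 2h_2·σ_3 = 6(S'(5) - Δ_2) = -54.
Solving the tridiagonal system: σ_0 = 316/15, σ_1 = -182/15, σ_2 = 322/15, σ_3 = -566/15.
On [4, 5], S(t) = 2 + 77/15·(t - 4) + 161/15·(t - 4)² - 148/15·(t - 4)³.
With (t - 4) = 1/3: S(13/3) = 1838/405.

4.5383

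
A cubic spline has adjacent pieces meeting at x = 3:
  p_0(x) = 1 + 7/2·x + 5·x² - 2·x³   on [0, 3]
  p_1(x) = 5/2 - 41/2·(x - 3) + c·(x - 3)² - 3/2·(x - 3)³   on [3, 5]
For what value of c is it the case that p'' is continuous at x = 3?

-13

p_0''(x) = 10 - 12·x, so p_0''(3) = -26. On the right, p_1''(3) = 2c, so c = -13.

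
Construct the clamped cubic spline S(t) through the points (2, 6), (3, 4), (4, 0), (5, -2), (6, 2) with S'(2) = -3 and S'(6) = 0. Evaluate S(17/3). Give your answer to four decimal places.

Let m_i = S''(x_i). Step sizes h_i = 1, 1, 1, 1; slopes of the chords Δ_i = (y_(i+1) - y_i)/h_i = -2, -4, -2, 4.
  1·m_0 + 4·m_1 + 1·m_2 = 6(Δ_1 - Δ_0) = -12
  1·m_1 + 4·m_2 + 1·m_3 = 6(Δ_2 - Δ_1) = 12
  1·m_2 + 4·m_3 + 1·m_4 = 6(Δ_3 - Δ_2) = 36
Clamped end conditions give two more equations: 2h_0·m_0 + h_0·m_1 = 6(Δ_0 - S'(2)) = 6 and h_3·m_3 + 2h_3·m_4 = 6(S'(6) - Δ_3) = -24.
Solving the tridiagonal system: m_0 = 21/4, m_1 = -9/2, m_2 = 3/4, m_3 = 27/2, m_4 = -75/4.
On [5, 6], S(t) = -2 + 21/8·(t - 5) + 27/4·(t - 5)² - 43/8·(t - 5)³.
With (t - 5) = 2/3: S(17/3) = 125/108.

1.1574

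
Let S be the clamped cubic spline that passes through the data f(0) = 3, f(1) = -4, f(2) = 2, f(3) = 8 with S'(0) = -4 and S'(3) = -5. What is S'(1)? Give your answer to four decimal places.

-2.4667

Let M_i = S''(x_i). Step sizes h_i = 1, 1, 1; slopes of the chords Δ_i = (y_(i+1) - y_i)/h_i = -7, 6, 6.
  1·M_0 + 4·M_1 + 1·M_2 = 6(Δ_1 - Δ_0) = 78
  1·M_1 + 4·M_2 + 1·M_3 = 6(Δ_2 - Δ_1) = 0
Clamped end conditions give two more equations: 2h_0·M_0 + h_0·M_1 = 6(Δ_0 - S'(0)) = -18 and h_2·M_2 + 2h_2·M_3 = 6(S'(3) - Δ_2) = -66.
Forward elimination and back-substitution give M_0 = -316/15, M_1 = 362/15, M_2 = 38/15, M_3 = -514/15.
On [1, 2], S'(t) = b_1 + 2c_1·(t - 1) + 3d_1·(t - 1)² with b_1 = Δ_1 - h_1(2M_1 + M_2)/6 = -37/15, c_1 = M_1/2 = 181/15, d_1 = (M_2 - M_1)/(6h_1) = -18/5. So S'(1) = -37/15.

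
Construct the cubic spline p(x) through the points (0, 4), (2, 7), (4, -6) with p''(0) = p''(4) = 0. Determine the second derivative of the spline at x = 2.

-6

With m_i denoting the second derivative at x_i, h_i = 2, 2, and Δ_i = (y_(i+1) − y_i)/h_i = 3/2, -13/2:
  2·m_0 + 8·m_1 + 2·m_2 = 6(Δ_1 - Δ_0) = -48
Natural end conditions: m_0 = m_2 = 0.
Solving the tridiagonal system: m_0 = 0, m_1 = -6, m_2 = 0.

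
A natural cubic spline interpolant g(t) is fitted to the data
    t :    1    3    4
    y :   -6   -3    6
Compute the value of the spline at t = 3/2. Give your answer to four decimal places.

Let M_i = g''(x_i). Step sizes h_i = 2, 1; slopes of the chords Δ_i = (y_(i+1) - y_i)/h_i = 3/2, 9.
  2·M_0 + 6·M_1 + 1·M_2 = 6(Δ_1 - Δ_0) = 45
Natural end conditions: M_0 = M_2 = 0.
Solving: M_0 = 0, M_1 = 15/2, M_2 = 0.
On [1, 3], g(t) = -6 - 1·(t - 1) + 0·(t - 1)² + 5/8·(t - 1)³.
With (t - 1) = 1/2: g(3/2) = -411/64.

-6.4219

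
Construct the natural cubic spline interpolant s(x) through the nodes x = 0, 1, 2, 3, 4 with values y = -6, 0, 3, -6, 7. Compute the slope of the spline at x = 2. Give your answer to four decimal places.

Write M_i for s''(x_i). With h_i = 1, 1, 1, 1 and divided differences Δ_i = 6, 3, -9, 13, the continuity of s' gives the tridiagonal system
  1·M_0 + 4·M_1 + 1·M_2 = 6(Δ_1 - Δ_0) = -18
  1·M_1 + 4·M_2 + 1·M_3 = 6(Δ_2 - Δ_1) = -72
  1·M_2 + 4·M_3 + 1·M_4 = 6(Δ_3 - Δ_2) = 132
Natural end conditions: M_0 = M_4 = 0.
Hence M_0 = 0, M_1 = 75/28, M_2 = -201/7, M_3 = 1125/28, M_4 = 0.
On [2, 3], s'(x) = b_2 + 2c_2·(x - 2) + 3d_2·(x - 2)² with b_2 = Δ_2 - h_2(2M_2 + M_3)/6 = -49/8, c_2 = M_2/2 = -201/14, d_2 = (M_3 - M_2)/(6h_2) = 643/56. So s'(2) = -49/8.

-6.1250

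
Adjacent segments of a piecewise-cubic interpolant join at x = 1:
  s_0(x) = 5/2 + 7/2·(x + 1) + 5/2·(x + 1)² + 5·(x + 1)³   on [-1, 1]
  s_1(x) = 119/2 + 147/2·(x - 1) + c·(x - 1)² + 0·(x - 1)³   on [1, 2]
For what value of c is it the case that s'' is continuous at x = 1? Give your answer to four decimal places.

s_0''(x) = 5 + 30·(x + 1), so s_0''(1) = 65. On the right, s_1''(1) = 2c, so c = 65/2.

32.5000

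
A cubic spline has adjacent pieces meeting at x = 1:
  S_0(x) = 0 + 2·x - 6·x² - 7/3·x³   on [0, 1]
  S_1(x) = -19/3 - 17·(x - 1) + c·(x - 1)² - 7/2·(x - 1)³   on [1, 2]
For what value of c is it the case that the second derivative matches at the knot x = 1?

S_0''(x) = -12 - 14·x, so S_0''(1) = -26. On the right, S_1''(1) = 2c, so c = -13.

-13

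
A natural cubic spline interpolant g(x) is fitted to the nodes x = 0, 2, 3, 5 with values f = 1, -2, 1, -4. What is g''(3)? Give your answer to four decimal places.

-6.4286

Put M_i = g'' at the i-th knot. Here h = (2, 1, 2) and Δ = (-3/2, 3, -5/2), so the interior equations h_(i-1)·M_(i-1) + 2(h_(i-1)+h_i)·M_i + h_i·M_(i+1) = 6(Δ_i − Δ_(i-1)) read
  2·M_0 + 6·M_1 + 1·M_2 = 6(Δ_1 - Δ_0) = 27
  1·M_1 + 6·M_2 + 2·M_3 = 6(Δ_2 - Δ_1) = -33
Natural end conditions: M_0 = M_3 = 0.
Forward elimination and back-substitution give M_0 = 0, M_1 = 39/7, M_2 = -45/7, M_3 = 0.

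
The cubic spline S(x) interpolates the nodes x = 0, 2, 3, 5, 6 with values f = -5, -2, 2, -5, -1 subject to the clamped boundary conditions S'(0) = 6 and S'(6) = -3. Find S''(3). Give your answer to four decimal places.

-14.7258

Put σ_i = S'' at the i-th knot. Here h = (2, 1, 2, 1) and Δ = (3/2, 4, -7/2, 4), so the interior equations h_(i-1)·σ_(i-1) + 2(h_(i-1)+h_i)·σ_i + h_i·σ_(i+1) = 6(Δ_i − Δ_(i-1)) read
  2·σ_0 + 6·σ_1 + 1·σ_2 = 6(Δ_1 - Δ_0) = 15
  1·σ_1 + 6·σ_2 + 2·σ_3 = 6(Δ_2 - Δ_1) = -45
  2·σ_2 + 6·σ_3 + 1·σ_4 = 6(Δ_3 - Δ_2) = 45
Clamped end conditions give two more equations: 2h_0·σ_0 + h_0·σ_1 = 6(Δ_0 - S'(0)) = -27 and h_3·σ_3 + 2h_3·σ_4 = 6(S'(6) - Δ_3) = -42.
Solving: σ_0 = -1373/124, σ_1 = 268/31, σ_2 = -913/62, σ_3 = 538/31, σ_4 = -920/31.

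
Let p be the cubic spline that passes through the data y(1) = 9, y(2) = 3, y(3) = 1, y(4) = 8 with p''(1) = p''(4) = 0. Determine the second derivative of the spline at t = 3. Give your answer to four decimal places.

Let σ_i = p''(x_i). Step sizes h_i = 1, 1, 1; slopes of the chords Δ_i = (y_(i+1) - y_i)/h_i = -6, -2, 7.
  1·σ_0 + 4·σ_1 + 1·σ_2 = 6(Δ_1 - Δ_0) = 24
  1·σ_1 + 4·σ_2 + 1·σ_3 = 6(Δ_2 - Δ_1) = 54
Natural end conditions: σ_0 = σ_3 = 0.
Hence σ_0 = 0, σ_1 = 14/5, σ_2 = 64/5, σ_3 = 0.

12.8000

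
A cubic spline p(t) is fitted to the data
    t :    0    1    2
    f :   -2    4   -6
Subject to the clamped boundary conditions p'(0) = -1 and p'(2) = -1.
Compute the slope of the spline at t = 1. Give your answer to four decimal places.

-2.5000

Let M_i = p''(x_i). Step sizes h_i = 1, 1; slopes of the chords Δ_i = (y_(i+1) - y_i)/h_i = 6, -10.
  1·M_0 + 4·M_1 + 1·M_2 = 6(Δ_1 - Δ_0) = -96
Clamped end conditions give two more equations: 2h_0·M_0 + h_0·M_1 = 6(Δ_0 - p'(0)) = 42 and h_1·M_1 + 2h_1·M_2 = 6(p'(2) - Δ_1) = 54.
Hence M_0 = 45, M_1 = -48, M_2 = 51.
On [1, 2], p'(t) = b_1 + 2c_1·(t - 1) + 3d_1·(t - 1)² with b_1 = Δ_1 - h_1(2M_1 + M_2)/6 = -5/2, c_1 = M_1/2 = -24, d_1 = (M_2 - M_1)/(6h_1) = 33/2. So p'(1) = -5/2.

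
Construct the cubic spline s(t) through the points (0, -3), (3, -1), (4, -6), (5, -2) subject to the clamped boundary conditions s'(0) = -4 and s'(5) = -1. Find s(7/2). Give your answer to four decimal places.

With m_i denoting the second derivative at x_i, h_i = 3, 1, 1, and Δ_i = (y_(i+1) − y_i)/h_i = 2/3, -5, 4:
  3·m_0 + 8·m_1 + 1·m_2 = 6(Δ_1 - Δ_0) = -34
  1·m_1 + 4·m_2 + 1·m_3 = 6(Δ_2 - Δ_1) = 54
Clamped end conditions give two more equations: 2h_0·m_0 + h_0·m_1 = 6(Δ_0 - s'(0)) = 28 and h_2·m_2 + 2h_2·m_3 = 6(s'(5) - Δ_2) = -30.
Solving: m_0 = 880/87, m_1 = -316/29, m_2 = 662/29, m_3 = -766/29.
On [3, 4], s(t) = -1 - 150/29·(t - 3) - 158/29·(t - 3)² + 163/29·(t - 3)³.
With (t - 3) = 1/2: s(7/2) = -985/232.

-4.2457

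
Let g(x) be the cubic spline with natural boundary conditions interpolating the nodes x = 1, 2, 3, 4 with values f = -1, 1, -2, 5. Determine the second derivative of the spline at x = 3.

Write σ_i for g''(x_i). With h_i = 1, 1, 1 and divided differences Δ_i = 2, -3, 7, the continuity of g' gives the tridiagonal system
  1·σ_0 + 4·σ_1 + 1·σ_2 = 6(Δ_1 - Δ_0) = -30
  1·σ_1 + 4·σ_2 + 1·σ_3 = 6(Δ_2 - Δ_1) = 60
Natural end conditions: σ_0 = σ_3 = 0.
Hence σ_0 = 0, σ_1 = -12, σ_2 = 18, σ_3 = 0.

18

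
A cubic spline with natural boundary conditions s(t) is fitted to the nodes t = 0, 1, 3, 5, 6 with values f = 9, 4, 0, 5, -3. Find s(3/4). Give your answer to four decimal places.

Put M_i = s'' at the i-th knot. Here h = (1, 2, 2, 1) and Δ = (-5, -2, 5/2, -8), so the interior equations h_(i-1)·M_(i-1) + 2(h_(i-1)+h_i)·M_i + h_i·M_(i+1) = 6(Δ_i − Δ_(i-1)) read
  1·M_0 + 6·M_1 + 2·M_2 = 6(Δ_1 - Δ_0) = 18
  2·M_1 + 8·M_2 + 2·M_3 = 6(Δ_2 - Δ_1) = 27
  2·M_2 + 6·M_3 + 1·M_4 = 6(Δ_3 - Δ_2) = -63
Natural end conditions: M_0 = M_4 = 0.
Hence M_0 = 0, M_1 = 9/10, M_2 = 63/10, M_3 = -63/5, M_4 = 0.
On [0, 1], s(t) = 9 - 103/20·t + 0·t² + 3/20·t³.
With t = 3/4: s(3/4) = 6657/1280.

5.2008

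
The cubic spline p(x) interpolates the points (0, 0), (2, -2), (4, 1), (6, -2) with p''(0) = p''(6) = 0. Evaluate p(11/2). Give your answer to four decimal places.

-0.7969

Write M_i for p''(x_i). With h_i = 2, 2, 2 and divided differences Δ_i = -1, 3/2, -3/2, the continuity of p' gives the tridiagonal system
  2·M_0 + 8·M_1 + 2·M_2 = 6(Δ_1 - Δ_0) = 15
  2·M_1 + 8·M_2 + 2·M_3 = 6(Δ_2 - Δ_1) = -18
Natural end conditions: M_0 = M_3 = 0.
Solving: M_0 = 0, M_1 = 13/5, M_2 = -29/10, M_3 = 0.
On [4, 6], p(x) = 1 + 13/30·(x - 4) - 29/20·(x - 4)² + 29/120·(x - 4)³.
With (x - 4) = 3/2: p(11/2) = -51/64.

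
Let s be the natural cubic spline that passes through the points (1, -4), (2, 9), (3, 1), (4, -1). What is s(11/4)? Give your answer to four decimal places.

With M_i denoting the second derivative at x_i, h_i = 1, 1, 1, and Δ_i = (y_(i+1) − y_i)/h_i = 13, -8, -2:
  1·M_0 + 4·M_1 + 1·M_2 = 6(Δ_1 - Δ_0) = -126
  1·M_1 + 4·M_2 + 1·M_3 = 6(Δ_2 - Δ_1) = 36
Natural end conditions: M_0 = M_3 = 0.
Solving the tridiagonal system: M_0 = 0, M_1 = -36, M_2 = 18, M_3 = 0.
On [2, 3], s(t) = 9 + 1·(t - 2) - 18·(t - 2)² + 9·(t - 2)³.
With (t - 2) = 3/4: s(11/4) = 219/64.

3.4219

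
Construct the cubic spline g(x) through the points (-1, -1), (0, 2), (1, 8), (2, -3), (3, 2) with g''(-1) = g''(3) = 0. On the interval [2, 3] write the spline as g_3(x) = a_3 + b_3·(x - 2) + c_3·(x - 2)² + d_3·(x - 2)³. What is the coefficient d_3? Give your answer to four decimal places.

-5.5536

Write m_i for g''(x_i). With h_i = 1, 1, 1, 1 and divided differences Δ_i = 3, 6, -11, 5, the continuity of g' gives the tridiagonal system
  1·m_0 + 4·m_1 + 1·m_2 = 6(Δ_1 - Δ_0) = 18
  1·m_1 + 4·m_2 + 1·m_3 = 6(Δ_2 - Δ_1) = -102
  1·m_2 + 4·m_3 + 1·m_4 = 6(Δ_3 - Δ_2) = 96
Natural end conditions: m_0 = m_4 = 0.
Solving: m_0 = 0, m_1 = 387/28, m_2 = -261/7, m_3 = 933/28, m_4 = 0.
On [2, 3], with g_3(x) = a_3 + b_3·(x - 2) + c_3·(x - 2)² + d_3·(x - 2)³: c_3 = m_3/2 = 933/56, d_3 = (m_4 - m_3)/(6h_3) = -311/56, b_3 = Δ_3 - h_3(2m_3 + m_4)/6 = -171/28.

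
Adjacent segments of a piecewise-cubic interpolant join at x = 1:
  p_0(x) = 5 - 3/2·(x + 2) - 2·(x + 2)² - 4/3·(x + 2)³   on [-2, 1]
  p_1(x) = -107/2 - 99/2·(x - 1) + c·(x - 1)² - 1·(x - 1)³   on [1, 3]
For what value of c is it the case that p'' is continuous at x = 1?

p_0''(x) = -4 - 8·(x + 2), so p_0''(1) = -28. On the right, p_1''(1) = 2c, so c = -14.

-14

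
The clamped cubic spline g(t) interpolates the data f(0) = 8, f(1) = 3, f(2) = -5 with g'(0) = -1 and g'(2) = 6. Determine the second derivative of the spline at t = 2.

50

Let M_i = g''(x_i). Step sizes h_i = 1, 1; slopes of the chords Δ_i = (y_(i+1) - y_i)/h_i = -5, -8.
  1·M_0 + 4·M_1 + 1·M_2 = 6(Δ_1 - Δ_0) = -18
Clamped end conditions give two more equations: 2h_0·M_0 + h_0·M_1 = 6(Δ_0 - g'(0)) = -24 and h_1·M_1 + 2h_1·M_2 = 6(g'(2) - Δ_1) = 84.
Solving the tridiagonal system: M_0 = -4, M_1 = -16, M_2 = 50.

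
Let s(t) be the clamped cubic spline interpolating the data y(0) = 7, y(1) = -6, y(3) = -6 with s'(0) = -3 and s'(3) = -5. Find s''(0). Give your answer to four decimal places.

With M_i denoting the second derivative at x_i, h_i = 1, 2, and Δ_i = (y_(i+1) − y_i)/h_i = -13, 0:
  1·M_0 + 6·M_1 + 2·M_2 = 6(Δ_1 - Δ_0) = 78
Clamped end conditions give two more equations: 2h_0·M_0 + h_0·M_1 = 6(Δ_0 - s'(0)) = -60 and h_1·M_1 + 2h_1·M_2 = 6(s'(3) - Δ_1) = -30.
Forward elimination and back-substitution give M_0 = -131/3, M_1 = 82/3, M_2 = -127/6.

-43.6667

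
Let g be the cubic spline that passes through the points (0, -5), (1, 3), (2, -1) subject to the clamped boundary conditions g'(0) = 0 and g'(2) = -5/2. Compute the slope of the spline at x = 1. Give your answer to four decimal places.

3.6250

Put m_i = g'' at the i-th knot. Here h = (1, 1) and Δ = (8, -4), so the interior equations h_(i-1)·m_(i-1) + 2(h_(i-1)+h_i)·m_i + h_i·m_(i+1) = 6(Δ_i − Δ_(i-1)) read
  1·m_0 + 4·m_1 + 1·m_2 = 6(Δ_1 - Δ_0) = -72
Clamped end conditions give two more equations: 2h_0·m_0 + h_0·m_1 = 6(Δ_0 - g'(0)) = 48 and h_1·m_1 + 2h_1·m_2 = 6(g'(2) - Δ_1) = 9.
Solving: m_0 = 163/4, m_1 = -67/2, m_2 = 85/4.
On [1, 2], g'(x) = b_1 + 2c_1·(x - 1) + 3d_1·(x - 1)² with b_1 = Δ_1 - h_1(2m_1 + m_2)/6 = 29/8, c_1 = m_1/2 = -67/4, d_1 = (m_2 - m_1)/(6h_1) = 73/8. So g'(1) = 29/8.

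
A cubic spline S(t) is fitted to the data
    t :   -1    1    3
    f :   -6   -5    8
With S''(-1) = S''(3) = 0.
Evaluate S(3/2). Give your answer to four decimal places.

-2.7344

Let M_i = S''(x_i). Step sizes h_i = 2, 2; slopes of the chords Δ_i = (y_(i+1) - y_i)/h_i = 1/2, 13/2.
  2·M_0 + 8·M_1 + 2·M_2 = 6(Δ_1 - Δ_0) = 36
Natural end conditions: M_0 = M_2 = 0.
Hence M_0 = 0, M_1 = 9/2, M_2 = 0.
On [1, 3], S(t) = -5 + 7/2·(t - 1) + 9/4·(t - 1)² - 3/8·(t - 1)³.
With (t - 1) = 1/2: S(3/2) = -175/64.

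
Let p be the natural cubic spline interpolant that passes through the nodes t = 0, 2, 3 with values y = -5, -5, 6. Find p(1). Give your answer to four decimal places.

-7.7500

Put M_i = p'' at the i-th knot. Here h = (2, 1) and Δ = (0, 11), so the interior equations h_(i-1)·M_(i-1) + 2(h_(i-1)+h_i)·M_i + h_i·M_(i+1) = 6(Δ_i − Δ_(i-1)) read
  2·M_0 + 6·M_1 + 1·M_2 = 6(Δ_1 - Δ_0) = 66
Natural end conditions: M_0 = M_2 = 0.
Solving: M_0 = 0, M_1 = 11, M_2 = 0.
On [0, 2], p(t) = -5 - 11/3·t + 0·t² + 11/12·t³.
With t = 1: p(1) = -31/4.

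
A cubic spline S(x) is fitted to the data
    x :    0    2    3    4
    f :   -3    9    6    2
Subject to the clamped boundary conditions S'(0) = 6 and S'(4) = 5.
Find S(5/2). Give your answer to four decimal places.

Let m_i = S''(x_i). Step sizes h_i = 2, 1, 1; slopes of the chords Δ_i = (y_(i+1) - y_i)/h_i = 6, -3, -4.
  2·m_0 + 6·m_1 + 1·m_2 = 6(Δ_1 - Δ_0) = -54
  1·m_1 + 4·m_2 + 1·m_3 = 6(Δ_2 - Δ_1) = -6
Clamped end conditions give two more equations: 2h_0·m_0 + h_0·m_1 = 6(Δ_0 - S'(0)) = 0 and h_2·m_2 + 2h_2·m_3 = 6(S'(4) - Δ_2) = 54.
Hence m_0 = 52/11, m_1 = -104/11, m_2 = -74/11, m_3 = 334/11.
On [2, 3], S(x) = 9 + 14/11·(x - 2) - 52/11·(x - 2)² + 5/11·(x - 2)³.
With (x - 2) = 1/2: S(5/2) = 749/88.

8.5114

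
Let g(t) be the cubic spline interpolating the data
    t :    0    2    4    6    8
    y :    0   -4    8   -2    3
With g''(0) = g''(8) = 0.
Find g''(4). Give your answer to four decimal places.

Put M_i = g'' at the i-th knot. Here h = (2, 2, 2, 2) and Δ = (-2, 6, -5, 5/2), so the interior equations h_(i-1)·M_(i-1) + 2(h_(i-1)+h_i)·M_i + h_i·M_(i+1) = 6(Δ_i − Δ_(i-1)) read
  2·M_0 + 8·M_1 + 2·M_2 = 6(Δ_1 - Δ_0) = 48
  2·M_1 + 8·M_2 + 2·M_3 = 6(Δ_2 - Δ_1) = -66
  2·M_2 + 8·M_3 + 2·M_4 = 6(Δ_3 - Δ_2) = 45
Natural end conditions: M_0 = M_4 = 0.
Solving the tridiagonal system: M_0 = 0, M_1 = 147/16, M_2 = -51/4, M_3 = 141/16, M_4 = 0.

-12.7500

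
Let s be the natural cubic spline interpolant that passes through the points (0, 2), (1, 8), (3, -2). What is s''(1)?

-11

Put M_i = s'' at the i-th knot. Here h = (1, 2) and Δ = (6, -5), so the interior equations h_(i-1)·M_(i-1) + 2(h_(i-1)+h_i)·M_i + h_i·M_(i+1) = 6(Δ_i − Δ_(i-1)) read
  1·M_0 + 6·M_1 + 2·M_2 = 6(Δ_1 - Δ_0) = -66
Natural end conditions: M_0 = M_2 = 0.
Solving: M_0 = 0, M_1 = -11, M_2 = 0.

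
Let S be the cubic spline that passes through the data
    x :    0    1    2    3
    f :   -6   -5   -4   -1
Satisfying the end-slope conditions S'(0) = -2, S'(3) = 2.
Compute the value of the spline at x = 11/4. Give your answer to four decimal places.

Let M_i = S''(x_i). Step sizes h_i = 1, 1, 1; slopes of the chords Δ_i = (y_(i+1) - y_i)/h_i = 1, 1, 3.
  1·M_0 + 4·M_1 + 1·M_2 = 6(Δ_1 - Δ_0) = 0
  1·M_1 + 4·M_2 + 1·M_3 = 6(Δ_2 - Δ_1) = 12
Clamped end conditions give two more equations: 2h_0·M_0 + h_0·M_1 = 6(Δ_0 - S'(0)) = 18 and h_2·M_2 + 2h_2·M_3 = 6(S'(3) - Δ_2) = -6.
Forward elimination and back-substitution give M_0 = 166/15, M_1 = -62/15, M_2 = 82/15, M_3 = -86/15.
On [2, 3], S(x) = -4 + 32/15·(x - 2) + 41/15·(x - 2)² - 28/15·(x - 2)³.
With (x - 2) = 3/4: S(11/4) = -33/20.

-1.6500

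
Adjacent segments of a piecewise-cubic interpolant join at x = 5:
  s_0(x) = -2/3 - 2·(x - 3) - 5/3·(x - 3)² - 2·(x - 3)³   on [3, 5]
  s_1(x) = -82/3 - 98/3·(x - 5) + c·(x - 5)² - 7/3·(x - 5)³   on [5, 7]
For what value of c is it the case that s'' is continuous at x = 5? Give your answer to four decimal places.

s_0''(x) = -10/3 - 12·(x - 3), so s_0''(5) = -82/3. On the right, s_1''(5) = 2c, so c = -41/3.

-13.6667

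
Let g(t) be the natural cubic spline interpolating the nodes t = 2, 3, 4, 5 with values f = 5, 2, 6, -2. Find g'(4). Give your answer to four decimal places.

Write m_i for g''(x_i). With h_i = 1, 1, 1 and divided differences Δ_i = -3, 4, -8, the continuity of g' gives the tridiagonal system
  1·m_0 + 4·m_1 + 1·m_2 = 6(Δ_1 - Δ_0) = 42
  1·m_1 + 4·m_2 + 1·m_3 = 6(Δ_2 - Δ_1) = -72
Natural end conditions: m_0 = m_3 = 0.
Solving: m_0 = 0, m_1 = 16, m_2 = -22, m_3 = 0.
On [4, 5], g'(t) = b_2 + 2c_2·(t - 4) + 3d_2·(t - 4)² with b_2 = Δ_2 - h_2(2m_2 + m_3)/6 = -2/3, c_2 = m_2/2 = -11, d_2 = (m_3 - m_2)/(6h_2) = 11/3. So g'(4) = -2/3.

-0.6667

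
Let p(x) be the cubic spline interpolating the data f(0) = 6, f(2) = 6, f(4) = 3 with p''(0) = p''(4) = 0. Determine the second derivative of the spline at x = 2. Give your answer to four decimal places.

-1.1250

Put M_i = p'' at the i-th knot. Here h = (2, 2) and Δ = (0, -3/2), so the interior equations h_(i-1)·M_(i-1) + 2(h_(i-1)+h_i)·M_i + h_i·M_(i+1) = 6(Δ_i − Δ_(i-1)) read
  2·M_0 + 8·M_1 + 2·M_2 = 6(Δ_1 - Δ_0) = -9
Natural end conditions: M_0 = M_2 = 0.
Forward elimination and back-substitution give M_0 = 0, M_1 = -9/8, M_2 = 0.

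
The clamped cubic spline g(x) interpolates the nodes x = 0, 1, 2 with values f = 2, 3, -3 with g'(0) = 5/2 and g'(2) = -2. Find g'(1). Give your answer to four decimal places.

-3.8750

Write m_i for g''(x_i). With h_i = 1, 1 and divided differences Δ_i = 1, -6, the continuity of g' gives the tridiagonal system
  1·m_0 + 4·m_1 + 1·m_2 = 6(Δ_1 - Δ_0) = -42
Clamped end conditions give two more equations: 2h_0·m_0 + h_0·m_1 = 6(Δ_0 - g'(0)) = -9 and h_1·m_1 + 2h_1·m_2 = 6(g'(2) - Δ_1) = 24.
Forward elimination and back-substitution give m_0 = 15/4, m_1 = -33/2, m_2 = 81/4.
On [1, 2], g'(x) = b_1 + 2c_1·(x - 1) + 3d_1·(x - 1)² with b_1 = Δ_1 - h_1(2m_1 + m_2)/6 = -31/8, c_1 = m_1/2 = -33/4, d_1 = (m_2 - m_1)/(6h_1) = 49/8. So g'(1) = -31/8.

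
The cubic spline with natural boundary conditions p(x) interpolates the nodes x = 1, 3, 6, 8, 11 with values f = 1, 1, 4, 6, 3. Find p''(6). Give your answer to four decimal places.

0.0690

With m_i denoting the second derivative at x_i, h_i = 2, 3, 2, 3, and Δ_i = (y_(i+1) − y_i)/h_i = 0, 1, 1, -1:
  2·m_0 + 10·m_1 + 3·m_2 = 6(Δ_1 - Δ_0) = 6
  3·m_1 + 10·m_2 + 2·m_3 = 6(Δ_2 - Δ_1) = 0
  2·m_2 + 10·m_3 + 3·m_4 = 6(Δ_3 - Δ_2) = -12
Natural end conditions: m_0 = m_4 = 0.
Hence m_0 = 0, m_1 = 84/145, m_2 = 2/29, m_3 = -176/145, m_4 = 0.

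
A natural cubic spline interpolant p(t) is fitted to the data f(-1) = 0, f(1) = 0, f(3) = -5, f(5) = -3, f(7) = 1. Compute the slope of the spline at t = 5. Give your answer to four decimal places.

With M_i denoting the second derivative at x_i, h_i = 2, 2, 2, 2, and Δ_i = (y_(i+1) − y_i)/h_i = 0, -5/2, 1, 2:
  2·M_0 + 8·M_1 + 2·M_2 = 6(Δ_1 - Δ_0) = -15
  2·M_1 + 8·M_2 + 2·M_3 = 6(Δ_2 - Δ_1) = 21
  2·M_2 + 8·M_3 + 2·M_4 = 6(Δ_3 - Δ_2) = 6
Natural end conditions: M_0 = M_4 = 0.
Hence M_0 = 0, M_1 = -303/112, M_2 = 93/28, M_3 = -9/112, M_4 = 0.
On [5, 7], p'(t) = b_3 + 2c_3·(t - 5) + 3d_3·(t - 5)² with b_3 = Δ_3 - h_3(2M_3 + M_4)/6 = 115/56, c_3 = M_3/2 = -9/224, d_3 = (M_4 - M_3)/(6h_3) = 3/448. So p'(5) = 115/56.

2.0536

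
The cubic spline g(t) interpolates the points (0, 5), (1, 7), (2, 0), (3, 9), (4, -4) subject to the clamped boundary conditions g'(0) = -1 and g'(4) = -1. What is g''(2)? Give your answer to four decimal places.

47.2500

With M_i denoting the second derivative at x_i, h_i = 1, 1, 1, 1, and Δ_i = (y_(i+1) − y_i)/h_i = 2, -7, 9, -13:
  1·M_0 + 4·M_1 + 1·M_2 = 6(Δ_1 - Δ_0) = -54
  1·M_1 + 4·M_2 + 1·M_3 = 6(Δ_2 - Δ_1) = 96
  1·M_2 + 4·M_3 + 1·M_4 = 6(Δ_3 - Δ_2) = -132
Clamped end conditions give two more equations: 2h_0·M_0 + h_0·M_1 = 6(Δ_0 - g'(0)) = 18 and h_3·M_3 + 2h_3·M_4 = 6(g'(4) - Δ_3) = 72.
Solving the tridiagonal system: M_0 = 99/4, M_1 = -63/2, M_2 = 189/4, M_3 = -123/2, M_4 = 267/4.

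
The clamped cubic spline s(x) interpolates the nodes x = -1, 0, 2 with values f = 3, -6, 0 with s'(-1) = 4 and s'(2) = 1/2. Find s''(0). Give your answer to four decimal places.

With σ_i denoting the second derivative at x_i, h_i = 1, 2, and Δ_i = (y_(i+1) − y_i)/h_i = -9, 3:
  1·σ_0 + 6·σ_1 + 2·σ_2 = 6(Δ_1 - Δ_0) = 72
Clamped end conditions give two more equations: 2h_0·σ_0 + h_0·σ_1 = 6(Δ_0 - s'(-1)) = -78 and h_1·σ_1 + 2h_1·σ_2 = 6(s'(2) - Δ_1) = -15.
Solving: σ_0 = -313/6, σ_1 = 79/3, σ_2 = -203/12.

26.3333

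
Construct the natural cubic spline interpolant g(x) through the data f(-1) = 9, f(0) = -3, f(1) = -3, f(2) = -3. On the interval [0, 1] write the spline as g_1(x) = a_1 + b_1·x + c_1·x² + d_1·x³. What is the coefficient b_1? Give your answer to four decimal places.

-5.6000

Let M_i = g''(x_i). Step sizes h_i = 1, 1, 1; slopes of the chords Δ_i = (y_(i+1) - y_i)/h_i = -12, 0, 0.
  1·M_0 + 4·M_1 + 1·M_2 = 6(Δ_1 - Δ_0) = 72
  1·M_1 + 4·M_2 + 1·M_3 = 6(Δ_2 - Δ_1) = 0
Natural end conditions: M_0 = M_3 = 0.
Forward elimination and back-substitution give M_0 = 0, M_1 = 96/5, M_2 = -24/5, M_3 = 0.
On [0, 1], with g_1(x) = a_1 + b_1·x + c_1·x² + d_1·x³: c_1 = M_1/2 = 48/5, d_1 = (M_2 - M_1)/(6h_1) = -4, b_1 = Δ_1 - h_1(2M_1 + M_2)/6 = -28/5.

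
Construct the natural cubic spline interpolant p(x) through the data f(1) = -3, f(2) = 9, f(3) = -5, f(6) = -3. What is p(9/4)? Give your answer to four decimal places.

Write M_i for p''(x_i). With h_i = 1, 1, 3 and divided differences Δ_i = 12, -14, 2/3, the continuity of p' gives the tridiagonal system
  1·M_0 + 4·M_1 + 1·M_2 = 6(Δ_1 - Δ_0) = -156
  1·M_1 + 8·M_2 + 3·M_3 = 6(Δ_2 - Δ_1) = 88
Natural end conditions: M_0 = M_3 = 0.
Forward elimination and back-substitution give M_0 = 0, M_1 = -1336/31, M_2 = 508/31, M_3 = 0.
On [2, 3], p(x) = 9 - 220/93·(x - 2) - 668/31·(x - 2)² + 922/93·(x - 2)³.
With (x - 2) = 1/4: p(9/4) = 7159/992.

7.2167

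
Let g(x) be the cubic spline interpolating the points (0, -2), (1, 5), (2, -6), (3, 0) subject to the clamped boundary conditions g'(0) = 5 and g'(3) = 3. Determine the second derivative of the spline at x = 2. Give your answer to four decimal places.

Put σ_i = g'' at the i-th knot. Here h = (1, 1, 1) and Δ = (7, -11, 6), so the interior equations h_(i-1)·σ_(i-1) + 2(h_(i-1)+h_i)·σ_i + h_i·σ_(i+1) = 6(Δ_i − Δ_(i-1)) read
  1·σ_0 + 4·σ_1 + 1·σ_2 = 6(Δ_1 - Δ_0) = -108
  1·σ_1 + 4·σ_2 + 1·σ_3 = 6(Δ_2 - Δ_1) = 102
Clamped end conditions give two more equations: 2h_0·σ_0 + h_0·σ_1 = 6(Δ_0 - g'(0)) = 12 and h_2·σ_2 + 2h_2·σ_3 = 6(g'(3) - Δ_2) = -18.
Solving the tridiagonal system: σ_0 = 86/3, σ_1 = -136/3, σ_2 = 134/3, σ_3 = -94/3.

44.6667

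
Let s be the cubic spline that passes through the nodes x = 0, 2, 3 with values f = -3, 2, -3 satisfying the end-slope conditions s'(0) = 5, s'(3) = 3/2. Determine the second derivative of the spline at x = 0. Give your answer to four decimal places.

Write M_i for s''(x_i). With h_i = 2, 1 and divided differences Δ_i = 5/2, -5, the continuity of s' gives the tridiagonal system
  2·M_0 + 6·M_1 + 1·M_2 = 6(Δ_1 - Δ_0) = -45
Clamped end conditions give two more equations: 2h_0·M_0 + h_0·M_1 = 6(Δ_0 - s'(0)) = -15 and h_1·M_1 + 2h_1·M_2 = 6(s'(3) - Δ_1) = 39.
Forward elimination and back-substitution give M_0 = 31/12, M_1 = -38/3, M_2 = 155/6.

2.5833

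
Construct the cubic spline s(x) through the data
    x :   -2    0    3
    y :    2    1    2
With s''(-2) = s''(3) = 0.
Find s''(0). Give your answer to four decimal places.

0.5000

Let M_i = s''(x_i). Step sizes h_i = 2, 3; slopes of the chords Δ_i = (y_(i+1) - y_i)/h_i = -1/2, 1/3.
  2·M_0 + 10·M_1 + 3·M_2 = 6(Δ_1 - Δ_0) = 5
Natural end conditions: M_0 = M_2 = 0.
Solving: M_0 = 0, M_1 = 1/2, M_2 = 0.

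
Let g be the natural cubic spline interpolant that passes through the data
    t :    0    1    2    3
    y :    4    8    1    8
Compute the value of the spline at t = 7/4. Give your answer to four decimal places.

Put σ_i = g'' at the i-th knot. Here h = (1, 1, 1) and Δ = (4, -7, 7), so the interior equations h_(i-1)·σ_(i-1) + 2(h_(i-1)+h_i)·σ_i + h_i·σ_(i+1) = 6(Δ_i − Δ_(i-1)) read
  1·σ_0 + 4·σ_1 + 1·σ_2 = 6(Δ_1 - Δ_0) = -66
  1·σ_1 + 4·σ_2 + 1·σ_3 = 6(Δ_2 - Δ_1) = 84
Natural end conditions: σ_0 = σ_3 = 0.
Forward elimination and back-substitution give σ_0 = 0, σ_1 = -116/5, σ_2 = 134/5, σ_3 = 0.
On [1, 2], g(t) = 8 - 56/15·(t - 1) - 58/5·(t - 1)² + 25/3·(t - 1)³.
With (t - 1) = 3/4: g(7/4) = 701/320.

2.1906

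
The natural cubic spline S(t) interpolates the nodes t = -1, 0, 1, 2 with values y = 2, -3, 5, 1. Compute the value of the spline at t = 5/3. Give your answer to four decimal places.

Let σ_i = S''(x_i). Step sizes h_i = 1, 1, 1; slopes of the chords Δ_i = (y_(i+1) - y_i)/h_i = -5, 8, -4.
  1·σ_0 + 4·σ_1 + 1·σ_2 = 6(Δ_1 - Δ_0) = 78
  1·σ_1 + 4·σ_2 + 1·σ_3 = 6(Δ_2 - Δ_1) = -72
Natural end conditions: σ_0 = σ_3 = 0.
Hence σ_0 = 0, σ_1 = 128/5, σ_2 = -122/5, σ_3 = 0.
On [1, 2], S(t) = 5 + 62/15·(t - 1) - 61/5·(t - 1)² + 61/15·(t - 1)³.
With (t - 1) = 2/3: S(5/3) = 1433/405.

3.5383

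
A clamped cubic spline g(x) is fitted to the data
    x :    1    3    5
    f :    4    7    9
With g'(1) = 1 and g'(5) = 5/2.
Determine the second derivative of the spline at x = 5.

3

Put M_i = g'' at the i-th knot. Here h = (2, 2) and Δ = (3/2, 1), so the interior equations h_(i-1)·M_(i-1) + 2(h_(i-1)+h_i)·M_i + h_i·M_(i+1) = 6(Δ_i − Δ_(i-1)) read
  2·M_0 + 8·M_1 + 2·M_2 = 6(Δ_1 - Δ_0) = -3
Clamped end conditions give two more equations: 2h_0·M_0 + h_0·M_1 = 6(Δ_0 - g'(1)) = 3 and h_1·M_1 + 2h_1·M_2 = 6(g'(5) - Δ_1) = 9.
Solving the tridiagonal system: M_0 = 3/2, M_1 = -3/2, M_2 = 3.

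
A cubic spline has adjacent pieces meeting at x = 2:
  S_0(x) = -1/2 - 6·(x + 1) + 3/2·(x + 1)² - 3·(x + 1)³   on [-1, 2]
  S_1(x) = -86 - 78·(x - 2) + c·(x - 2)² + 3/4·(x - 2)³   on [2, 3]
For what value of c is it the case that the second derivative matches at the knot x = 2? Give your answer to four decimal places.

S_0''(x) = 3 - 18·(x + 1), so S_0''(2) = -51. On the right, S_1''(2) = 2c, so c = -51/2.

-25.5000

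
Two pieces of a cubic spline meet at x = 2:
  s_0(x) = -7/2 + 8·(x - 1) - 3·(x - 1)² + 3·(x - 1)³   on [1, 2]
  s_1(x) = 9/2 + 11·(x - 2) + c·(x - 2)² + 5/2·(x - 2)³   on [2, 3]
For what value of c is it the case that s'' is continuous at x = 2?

6

s_0''(x) = -6 + 18·(x - 1), so s_0''(2) = 12. On the right, s_1''(2) = 2c, so c = 6.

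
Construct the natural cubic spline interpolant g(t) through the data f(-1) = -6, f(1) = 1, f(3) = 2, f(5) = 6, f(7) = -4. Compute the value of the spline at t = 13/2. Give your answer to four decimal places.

-0.5458

With σ_i denoting the second derivative at x_i, h_i = 2, 2, 2, 2, and Δ_i = (y_(i+1) − y_i)/h_i = 7/2, 1/2, 2, -5:
  2·σ_0 + 8·σ_1 + 2·σ_2 = 6(Δ_1 - Δ_0) = -18
  2·σ_1 + 8·σ_2 + 2·σ_3 = 6(Δ_2 - Δ_1) = 9
  2·σ_2 + 8·σ_3 + 2·σ_4 = 6(Δ_3 - Δ_2) = -42
Natural end conditions: σ_0 = σ_4 = 0.
Solving the tridiagonal system: σ_0 = 0, σ_1 = -87/28, σ_2 = 24/7, σ_3 = -171/28, σ_4 = 0.
On [5, 7], g(t) = 6 - 13/14·(t - 5) - 171/56·(t - 5)² + 57/112·(t - 5)³.
With (t - 5) = 3/2: g(13/2) = -489/896.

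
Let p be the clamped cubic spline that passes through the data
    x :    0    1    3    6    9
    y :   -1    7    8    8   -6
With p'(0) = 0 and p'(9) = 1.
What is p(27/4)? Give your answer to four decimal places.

4.2393

Put m_i = p'' at the i-th knot. Here h = (1, 2, 3, 3) and Δ = (8, 1/2, 0, -14/3), so the interior equations h_(i-1)·m_(i-1) + 2(h_(i-1)+h_i)·m_i + h_i·m_(i+1) = 6(Δ_i − Δ_(i-1)) read
  1·m_0 + 6·m_1 + 2·m_2 = 6(Δ_1 - Δ_0) = -45
  2·m_1 + 10·m_2 + 3·m_3 = 6(Δ_2 - Δ_1) = -3
  3·m_2 + 12·m_3 + 3·m_4 = 6(Δ_3 - Δ_2) = -28
Clamped end conditions give two more equations: 2h_0·m_0 + h_0·m_1 = 6(Δ_0 - p'(0)) = 48 and h_3·m_3 + 2h_3·m_4 = 6(p'(9) - Δ_3) = 34.
Forward elimination and back-substitution give m_0 = 1117/36, m_1 = -253/18, m_2 = 299/72, m_3 = -197/36, m_4 = 605/72.
On [6, 9], p(x) = 8 - 163/48·(x - 6) - 197/72·(x - 6)² + 37/48·(x - 6)³.
With (x - 6) = 3/4: p(27/4) = 4341/1024.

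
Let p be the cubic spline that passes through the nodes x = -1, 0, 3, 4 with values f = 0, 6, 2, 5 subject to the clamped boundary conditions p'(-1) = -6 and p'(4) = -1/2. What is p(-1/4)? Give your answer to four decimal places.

3.6217

Write M_i for p''(x_i). With h_i = 1, 3, 1 and divided differences Δ_i = 6, -4/3, 3, the continuity of p' gives the tridiagonal system
  1·M_0 + 8·M_1 + 3·M_2 = 6(Δ_1 - Δ_0) = -44
  3·M_1 + 8·M_2 + 1·M_3 = 6(Δ_2 - Δ_1) = 26
Clamped end conditions give two more equations: 2h_0·M_0 + h_0·M_1 = 6(Δ_0 - p'(-1)) = 72 and h_2·M_2 + 2h_2·M_3 = 6(p'(4) - Δ_2) = -21.
Forward elimination and back-substitution give M_0 = 2741/63, M_1 = -946/63, M_2 = 685/63, M_3 = -1004/63.
On [-1, 0], p(x) = 0 - 6·(x + 1) + 2741/126·(x + 1)² - 1229/126·(x + 1)³.
With (x + 1) = 3/4: p(-1/4) = 3245/896.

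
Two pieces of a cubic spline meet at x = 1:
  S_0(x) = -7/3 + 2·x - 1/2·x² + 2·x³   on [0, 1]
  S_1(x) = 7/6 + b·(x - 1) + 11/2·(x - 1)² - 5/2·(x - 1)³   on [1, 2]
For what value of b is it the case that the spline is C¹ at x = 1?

7

S_0'(x) = 2 - 1·x + 6·x², so S_0'(1) = 7. On the right, S_1'(1) = b, so b = 7.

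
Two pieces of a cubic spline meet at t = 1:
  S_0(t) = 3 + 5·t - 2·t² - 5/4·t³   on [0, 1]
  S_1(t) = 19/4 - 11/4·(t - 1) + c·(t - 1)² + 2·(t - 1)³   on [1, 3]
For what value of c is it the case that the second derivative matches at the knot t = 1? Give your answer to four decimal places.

-5.7500

S_0''(t) = -4 - 15/2·t, so S_0''(1) = -23/2. On the right, S_1''(1) = 2c, so c = -23/4.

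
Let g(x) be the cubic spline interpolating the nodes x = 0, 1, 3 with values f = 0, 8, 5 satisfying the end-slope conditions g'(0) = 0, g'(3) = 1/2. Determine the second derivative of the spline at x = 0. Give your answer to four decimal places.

33.6667

With m_i denoting the second derivative at x_i, h_i = 1, 2, and Δ_i = (y_(i+1) − y_i)/h_i = 8, -3/2:
  1·m_0 + 6·m_1 + 2·m_2 = 6(Δ_1 - Δ_0) = -57
Clamped end conditions give two more equations: 2h_0·m_0 + h_0·m_1 = 6(Δ_0 - g'(0)) = 48 and h_1·m_1 + 2h_1·m_2 = 6(g'(3) - Δ_1) = 12.
Solving the tridiagonal system: m_0 = 101/3, m_1 = -58/3, m_2 = 38/3.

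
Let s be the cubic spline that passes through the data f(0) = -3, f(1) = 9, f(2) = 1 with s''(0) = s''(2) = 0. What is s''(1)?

-30

Let m_i = s''(x_i). Step sizes h_i = 1, 1; slopes of the chords Δ_i = (y_(i+1) - y_i)/h_i = 12, -8.
  1·m_0 + 4·m_1 + 1·m_2 = 6(Δ_1 - Δ_0) = -120
Natural end conditions: m_0 = m_2 = 0.
Forward elimination and back-substitution give m_0 = 0, m_1 = -30, m_2 = 0.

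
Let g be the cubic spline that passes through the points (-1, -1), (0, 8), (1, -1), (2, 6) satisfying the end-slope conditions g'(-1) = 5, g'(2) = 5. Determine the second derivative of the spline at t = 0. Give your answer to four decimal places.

-46.4000

Write σ_i for g''(x_i). With h_i = 1, 1, 1 and divided differences Δ_i = 9, -9, 7, the continuity of g' gives the tridiagonal system
  1·σ_0 + 4·σ_1 + 1·σ_2 = 6(Δ_1 - Δ_0) = -108
  1·σ_1 + 4·σ_2 + 1·σ_3 = 6(Δ_2 - Δ_1) = 96
Clamped end conditions give two more equations: 2h_0·σ_0 + h_0·σ_1 = 6(Δ_0 - g'(-1)) = 24 and h_2·σ_2 + 2h_2·σ_3 = 6(g'(2) - Δ_2) = -12.
Hence σ_0 = 176/5, σ_1 = -232/5, σ_2 = 212/5, σ_3 = -136/5.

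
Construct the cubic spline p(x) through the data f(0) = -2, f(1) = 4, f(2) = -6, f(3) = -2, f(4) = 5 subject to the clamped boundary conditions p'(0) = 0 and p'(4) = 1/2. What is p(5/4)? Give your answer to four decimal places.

Let σ_i = p''(x_i). Step sizes h_i = 1, 1, 1, 1; slopes of the chords Δ_i = (y_(i+1) - y_i)/h_i = 6, -10, 4, 7.
  1·σ_0 + 4·σ_1 + 1·σ_2 = 6(Δ_1 - Δ_0) = -96
  1·σ_1 + 4·σ_2 + 1·σ_3 = 6(Δ_2 - Δ_1) = 84
  1·σ_2 + 4·σ_3 + 1·σ_4 = 6(Δ_3 - Δ_2) = 18
Clamped end conditions give two more equations: 2h_0·σ_0 + h_0·σ_1 = 6(Δ_0 - p'(0)) = 36 and h_3·σ_3 + 2h_3·σ_4 = 6(p'(4) - Δ_3) = -39.
Hence σ_0 = 2167/56, σ_1 = -1159/28, σ_2 = 247/8, σ_3 = 53/28, σ_4 = -1145/56.
On [1, 2], p(x) = 4 - 151/112·(x - 1) - 1159/56·(x - 1)² + 1349/112·(x - 1)³.
With (x - 1) = 1/4: p(5/4) = 2619/1024.

2.5576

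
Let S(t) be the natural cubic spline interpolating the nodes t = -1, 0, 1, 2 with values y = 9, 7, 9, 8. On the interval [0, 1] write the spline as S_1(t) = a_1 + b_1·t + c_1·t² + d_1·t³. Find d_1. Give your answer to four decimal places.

Put M_i = S'' at the i-th knot. Here h = (1, 1, 1) and Δ = (-2, 2, -1), so the interior equations h_(i-1)·M_(i-1) + 2(h_(i-1)+h_i)·M_i + h_i·M_(i+1) = 6(Δ_i − Δ_(i-1)) read
  1·M_0 + 4·M_1 + 1·M_2 = 6(Δ_1 - Δ_0) = 24
  1·M_1 + 4·M_2 + 1·M_3 = 6(Δ_2 - Δ_1) = -18
Natural end conditions: M_0 = M_3 = 0.
Solving: M_0 = 0, M_1 = 38/5, M_2 = -32/5, M_3 = 0.
On [0, 1], with S_1(t) = a_1 + b_1·t + c_1·t² + d_1·t³: c_1 = M_1/2 = 19/5, d_1 = (M_2 - M_1)/(6h_1) = -7/3, b_1 = Δ_1 - h_1(2M_1 + M_2)/6 = 8/15.

-2.3333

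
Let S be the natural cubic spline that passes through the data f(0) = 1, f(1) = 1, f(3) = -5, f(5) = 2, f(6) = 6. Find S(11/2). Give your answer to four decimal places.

4.1063

Put M_i = S'' at the i-th knot. Here h = (1, 2, 2, 1) and Δ = (0, -3, 7/2, 4), so the interior equations h_(i-1)·M_(i-1) + 2(h_(i-1)+h_i)·M_i + h_i·M_(i+1) = 6(Δ_i − Δ_(i-1)) read
  1·M_0 + 6·M_1 + 2·M_2 = 6(Δ_1 - Δ_0) = -18
  2·M_1 + 8·M_2 + 2·M_3 = 6(Δ_2 - Δ_1) = 39
  2·M_2 + 6·M_3 + 1·M_4 = 6(Δ_3 - Δ_2) = 3
Natural end conditions: M_0 = M_4 = 0.
Hence M_0 = 0, M_1 = -26/5, M_2 = 33/5, M_3 = -17/10, M_4 = 0.
On [5, 6], S(x) = 2 + 137/30·(x - 5) - 17/20·(x - 5)² + 17/60·(x - 5)³.
With (x - 5) = 1/2: S(11/2) = 657/160.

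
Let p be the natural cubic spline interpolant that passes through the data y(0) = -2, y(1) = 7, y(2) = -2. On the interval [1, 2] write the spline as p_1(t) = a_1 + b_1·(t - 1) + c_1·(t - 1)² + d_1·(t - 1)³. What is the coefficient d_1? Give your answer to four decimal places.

4.5000

Let m_i = p''(x_i). Step sizes h_i = 1, 1; slopes of the chords Δ_i = (y_(i+1) - y_i)/h_i = 9, -9.
  1·m_0 + 4·m_1 + 1·m_2 = 6(Δ_1 - Δ_0) = -108
Natural end conditions: m_0 = m_2 = 0.
Solving the tridiagonal system: m_0 = 0, m_1 = -27, m_2 = 0.
On [1, 2], with p_1(t) = a_1 + b_1·(t - 1) + c_1·(t - 1)² + d_1·(t - 1)³: c_1 = m_1/2 = -27/2, d_1 = (m_2 - m_1)/(6h_1) = 9/2, b_1 = Δ_1 - h_1(2m_1 + m_2)/6 = 0.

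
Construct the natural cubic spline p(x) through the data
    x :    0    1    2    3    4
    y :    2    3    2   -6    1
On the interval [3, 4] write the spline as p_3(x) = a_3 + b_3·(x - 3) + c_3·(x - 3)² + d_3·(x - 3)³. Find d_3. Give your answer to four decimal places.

-4.4821

Put m_i = p'' at the i-th knot. Here h = (1, 1, 1, 1) and Δ = (1, -1, -8, 7), so the interior equations h_(i-1)·m_(i-1) + 2(h_(i-1)+h_i)·m_i + h_i·m_(i+1) = 6(Δ_i − Δ_(i-1)) read
  1·m_0 + 4·m_1 + 1·m_2 = 6(Δ_1 - Δ_0) = -12
  1·m_1 + 4·m_2 + 1·m_3 = 6(Δ_2 - Δ_1) = -42
  1·m_2 + 4·m_3 + 1·m_4 = 6(Δ_3 - Δ_2) = 90
Natural end conditions: m_0 = m_4 = 0.
Hence m_0 = 0, m_1 = 39/28, m_2 = -123/7, m_3 = 753/28, m_4 = 0.
On [3, 4], with p_3(x) = a_3 + b_3·(x - 3) + c_3·(x - 3)² + d_3·(x - 3)³: c_3 = m_3/2 = 753/56, d_3 = (m_4 - m_3)/(6h_3) = -251/56, b_3 = Δ_3 - h_3(2m_3 + m_4)/6 = -55/28.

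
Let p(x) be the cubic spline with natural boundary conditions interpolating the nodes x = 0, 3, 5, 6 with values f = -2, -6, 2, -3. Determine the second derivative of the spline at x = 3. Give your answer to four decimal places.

5.3571

Put M_i = p'' at the i-th knot. Here h = (3, 2, 1) and Δ = (-4/3, 4, -5), so the interior equations h_(i-1)·M_(i-1) + 2(h_(i-1)+h_i)·M_i + h_i·M_(i+1) = 6(Δ_i − Δ_(i-1)) read
  3·M_0 + 10·M_1 + 2·M_2 = 6(Δ_1 - Δ_0) = 32
  2·M_1 + 6·M_2 + 1·M_3 = 6(Δ_2 - Δ_1) = -54
Natural end conditions: M_0 = M_3 = 0.
Forward elimination and back-substitution give M_0 = 0, M_1 = 75/14, M_2 = -151/14, M_3 = 0.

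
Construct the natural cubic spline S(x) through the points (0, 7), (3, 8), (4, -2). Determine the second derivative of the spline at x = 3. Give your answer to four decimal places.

-7.7500

Put m_i = S'' at the i-th knot. Here h = (3, 1) and Δ = (1/3, -10), so the interior equations h_(i-1)·m_(i-1) + 2(h_(i-1)+h_i)·m_i + h_i·m_(i+1) = 6(Δ_i − Δ_(i-1)) read
  3·m_0 + 8·m_1 + 1·m_2 = 6(Δ_1 - Δ_0) = -62
Natural end conditions: m_0 = m_2 = 0.
Solving: m_0 = 0, m_1 = -31/4, m_2 = 0.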